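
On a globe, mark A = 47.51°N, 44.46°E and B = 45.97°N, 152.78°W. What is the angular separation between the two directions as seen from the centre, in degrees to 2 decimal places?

With latitudes φ₁ = 47.510°, φ₂ = 45.970° and longitude difference Δλ = 162.760°:
cos c = sin φ₁ sin φ₂ + cos φ₁ cos φ₂ cos Δλ = (0.7374)(0.7190) + (0.6755)(0.6950)(-0.9551) = 0.08179,
so c = arccos(0.08179) = 1.48891 rad.
So the angular separation is 85.31°.

85.31°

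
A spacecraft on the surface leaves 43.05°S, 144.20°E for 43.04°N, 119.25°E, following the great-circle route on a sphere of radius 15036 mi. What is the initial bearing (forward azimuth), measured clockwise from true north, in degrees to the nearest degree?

342°

With φ₁ = -0.7514, φ₂ = 0.7512, Δλ = -0.4355 rad, the forward-azimuth formula gives
θ = atan2( sin Δλ cos φ₂ , cos φ₁ sin φ₂ − sin φ₁ cos φ₂ cos Δλ ) = atan2(-0.3083, 0.9511) = -17.96°.
Adding 360° brings this into [0°, 360°): 342°.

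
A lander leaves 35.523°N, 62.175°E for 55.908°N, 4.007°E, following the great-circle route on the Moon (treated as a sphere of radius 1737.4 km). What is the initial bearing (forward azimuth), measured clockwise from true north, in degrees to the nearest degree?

317°

With φ₁ = 0.6200, φ₂ = 0.9758, Δλ = -1.0152 rad, the forward-azimuth formula gives
θ = atan2( sin Δλ cos φ₂ , cos φ₁ sin φ₂ − sin φ₁ cos φ₂ cos Δλ ) = atan2(-0.4762, 0.5022) = -43.48°.
Adding 360° brings this into [0°, 360°): 317°.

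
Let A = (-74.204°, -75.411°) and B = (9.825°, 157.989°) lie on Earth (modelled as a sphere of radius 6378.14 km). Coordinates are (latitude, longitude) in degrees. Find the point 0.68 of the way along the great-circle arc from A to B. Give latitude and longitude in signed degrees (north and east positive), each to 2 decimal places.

The central angle between A and B is δ = 1.9009 rad.
With f = 0.68, the slerp weights are sin((1−f)δ)/sin δ = 0.6041 and sin(fδ)/sin δ = 1.0164.
Weighted sum of the unit vectors: (0.6041)·(0.0686,-0.2634,-0.9622) + (1.0164)·(-0.9135,0.3693,0.1706) = (-0.8871, 0.2162, -0.4078).
Converting back: φ = atan2(z, √(x²+y²)) = -24.07°, λ = atan2(y, x) = 166.30°.

-24.07°, 166.30°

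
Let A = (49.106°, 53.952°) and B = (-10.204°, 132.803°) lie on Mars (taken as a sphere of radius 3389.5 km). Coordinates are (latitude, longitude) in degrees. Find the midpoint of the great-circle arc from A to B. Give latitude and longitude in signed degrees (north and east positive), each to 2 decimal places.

24.28°, 102.76°

The central angle between A and B is δ = 1.5801 rad.
With f = 0.5, the slerp weights are sin((1−f)δ)/sin δ = 0.7104 and sin(fδ)/sin δ = 0.7104.
Weighted sum of the unit vectors: (0.7104)·(0.3852,0.5293,0.7559) + (0.7104)·(-0.6687,0.7221,-0.1772) = (-0.2014, 0.8890, 0.4112).
Converting back: φ = atan2(z, √(x²+y²)) = 24.28°, λ = atan2(y, x) = 102.76°.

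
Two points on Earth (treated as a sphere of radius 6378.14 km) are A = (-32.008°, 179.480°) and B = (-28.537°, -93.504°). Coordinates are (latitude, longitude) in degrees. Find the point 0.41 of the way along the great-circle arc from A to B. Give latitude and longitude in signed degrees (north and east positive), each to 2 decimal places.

-38.89°, -144.49°

The central angle between A and B is δ = 1.2745 rad.
With f = 0.41, the slerp weights are sin((1−f)δ)/sin δ = 0.7142 and sin(fδ)/sin δ = 0.5218.
Weighted sum of the unit vectors: (0.7142)·(-0.8479,0.0077,-0.5300) + (0.5218)·(-0.0537,-0.8769,-0.4777) = (-0.6336, -0.4521, -0.6278).
Converting back: φ = atan2(z, √(x²+y²)) = -38.89°, λ = atan2(y, x) = -144.49°.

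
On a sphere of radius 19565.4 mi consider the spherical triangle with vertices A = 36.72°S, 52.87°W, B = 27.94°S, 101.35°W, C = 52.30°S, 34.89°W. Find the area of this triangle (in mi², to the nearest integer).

45356183 mi²

Side lengths (central angles): a = 0.9441, b = 0.3502, c = 0.7234 rad; semiperimeter s = 1.0088.
By l'Huilier's theorem, tan(E/4) = √[tan(s/2) tan((s−a)/2) tan((s−b)/2) tan((s−c)/2)], giving spherical excess E = 0.1185 rad.
Area = E·R² = 0.1185 × (19565.4)² ≈ 45356183 mi².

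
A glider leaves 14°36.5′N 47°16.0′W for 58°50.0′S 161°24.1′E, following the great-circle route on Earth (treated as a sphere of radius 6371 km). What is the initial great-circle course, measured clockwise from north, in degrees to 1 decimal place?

Δλ = -151.332° = -2.6412 rad.
y = sin Δλ · cos φ₂ = (-0.4797)(0.5175) = -0.2483
x = cos φ₁ sin φ₂ − sin φ₁ cos φ₂ cos Δλ = (0.9677)(-0.8557) − (0.2522)(0.5175)(-0.8774) = -0.7135
θ = atan2(y, x) = -160.81°; adding 360° gives 199.2°.

199.2°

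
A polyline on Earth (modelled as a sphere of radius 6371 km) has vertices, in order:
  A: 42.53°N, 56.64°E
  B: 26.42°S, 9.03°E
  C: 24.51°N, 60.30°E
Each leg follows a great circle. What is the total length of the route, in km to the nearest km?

Leg A→B: central angle 1.4261 rad, distance 9085.9 km.
Leg B→C: central angle 1.2395 rad, distance 7897.1 km.
Total: 9085.9 + 7897.1 ≈ 16983 km.

16983 km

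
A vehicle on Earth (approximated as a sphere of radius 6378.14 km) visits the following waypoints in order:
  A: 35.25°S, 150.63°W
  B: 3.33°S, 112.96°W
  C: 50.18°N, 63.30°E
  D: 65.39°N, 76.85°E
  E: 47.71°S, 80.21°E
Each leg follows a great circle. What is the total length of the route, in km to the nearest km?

Leg A→B: central angle 0.8246 rad, distance 5259.5 km.
Leg B→C: central angle 2.3220 rad, distance 14810.3 km.
Leg C→D: central angle 0.2924 rad, distance 1865.1 km.
Leg D→E: central angle 1.9745 rad, distance 12593.6 km.
Total: 5259.5 + 14810.3 + 1865.1 + 12593.6 ≈ 34529 km.

34529 km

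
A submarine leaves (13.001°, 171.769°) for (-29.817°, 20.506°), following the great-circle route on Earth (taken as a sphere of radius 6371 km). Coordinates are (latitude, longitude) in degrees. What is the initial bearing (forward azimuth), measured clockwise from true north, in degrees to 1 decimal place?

233.1°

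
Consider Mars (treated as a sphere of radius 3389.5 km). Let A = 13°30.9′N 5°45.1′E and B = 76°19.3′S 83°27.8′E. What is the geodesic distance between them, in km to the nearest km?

In radians: φ₁ = 0.2359, φ₂ = -1.3321, Δλ = 77.712° = 1.3563 rad.
cos c = sin φ₁ sin φ₂ + cos φ₁ cos φ₂ cos Δλ = (0.2337)(-0.9716) + (0.9723)(0.2365)(0.2128) = -0.17814,
so c = arccos(-0.17814) = 1.74989 rad.
Distance = R·c = 3389.5 × 1.7499 ≈ 5931 km.

5931 km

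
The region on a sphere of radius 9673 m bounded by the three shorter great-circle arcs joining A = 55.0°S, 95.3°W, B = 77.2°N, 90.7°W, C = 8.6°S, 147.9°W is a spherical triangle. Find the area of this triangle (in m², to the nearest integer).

Side lengths (central angles): a = 1.5980, b = 1.0850, c = 2.3079 rad; semiperimeter s = 2.4954.
By l'Huilier's theorem, tan(E/4) = √[tan(s/2) tan((s−a)/2) tan((s−b)/2) tan((s−c)/2)], giving spherical excess E = 1.3083 rad.
Area = E·R² = 1.3083 × (9673)² ≈ 122416601 m².

122416601 m²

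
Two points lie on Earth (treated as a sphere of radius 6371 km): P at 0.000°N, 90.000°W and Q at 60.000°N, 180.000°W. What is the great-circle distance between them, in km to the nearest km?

Let φ₁ = 0.0000 rad, φ₂ = 1.0472 rad, and Δλ = -1.5708 rad.
Haversine: a = sin²(Δφ/2) + cos φ₁ cos φ₂ sin²(Δλ/2) = 0.2500 + (1.0000)(0.5000)(0.5000) = 0.50000.
Central angle c = 2·arcsin(√a) = 1.57080 rad.
Distance = R·c = 6371 × 1.5708 ≈ 10008 km.

10008 km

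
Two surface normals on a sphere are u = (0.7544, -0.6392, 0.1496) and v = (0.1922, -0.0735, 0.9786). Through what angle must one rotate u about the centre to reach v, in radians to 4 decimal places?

1.2256 rad

u·v = 0.3384; |u| = 1.0000, |v| = 1.0000.
cos θ = (u·v)/(|u||v|) = 0.3384, so θ = 1.2256 rad.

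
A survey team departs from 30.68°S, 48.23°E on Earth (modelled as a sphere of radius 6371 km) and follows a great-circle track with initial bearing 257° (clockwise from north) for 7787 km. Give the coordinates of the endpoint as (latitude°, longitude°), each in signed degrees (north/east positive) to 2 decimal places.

Angular distance δ = d/R = 7787/6371 = 1.22226 rad; initial bearing θ = 4.4855 rad.
sin φ₂ = sin φ₁ cos δ + cos φ₁ sin δ cos θ = (-0.5102)(0.3415) + (0.8600)(0.9399)(-0.2250) = -0.3561, so φ₂ = -20.86°.
Δλ = atan2(sin θ sin δ cos φ₁, cos δ − sin φ₁ sin φ₂) = atan2(-0.7876, 0.1598) = -78.529°.
λ₂ = 48.230° − 78.529° = -30.30°.

-20.86°, -30.30°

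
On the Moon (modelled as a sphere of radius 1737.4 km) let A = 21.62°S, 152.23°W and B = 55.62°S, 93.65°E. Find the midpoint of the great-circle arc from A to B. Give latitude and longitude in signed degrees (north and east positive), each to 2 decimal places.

The central angle between A and B is δ = 1.4811 rad.
With f = 0.5, the slerp weights are sin((1−f)δ)/sin δ = 0.6774 and sin(fδ)/sin δ = 0.6774.
Weighted sum of the unit vectors: (0.6774)·(-0.8226,-0.4331,-0.3684) + (0.6774)·(-0.0359,0.5635,-0.8253) = (-0.5816, 0.0883, -0.8087).
Converting back: φ = atan2(z, √(x²+y²)) = -53.97°, λ = atan2(y, x) = 171.36°.

-53.97°, 171.36°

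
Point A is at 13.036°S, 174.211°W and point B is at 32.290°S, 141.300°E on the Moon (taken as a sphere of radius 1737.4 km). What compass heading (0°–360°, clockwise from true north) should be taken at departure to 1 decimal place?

237.0°

With φ₁ = -0.2275, φ₂ = -0.5636, Δλ = -0.7765 rad, the forward-azimuth formula gives
θ = atan2( sin Δλ cos φ₂ , cos φ₁ sin φ₂ − sin φ₁ cos φ₂ cos Δλ ) = atan2(-0.5924, -0.3844) = -122.98°.
Adding 360° brings this into [0°, 360°): 237.0°.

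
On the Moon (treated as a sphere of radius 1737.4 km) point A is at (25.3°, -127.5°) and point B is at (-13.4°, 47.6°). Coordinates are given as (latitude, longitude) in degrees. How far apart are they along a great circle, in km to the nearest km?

5071 km

Let φ₁ = 0.4416 rad, φ₂ = -0.2339 rad, and Δλ = 3.0561 rad.
cos c = sin φ₁ sin φ₂ + cos φ₁ cos φ₂ cos Δλ = (0.4274)(-0.2317) + (0.9041)(0.9728)(-0.9963) = -0.97529,
so c = arccos(-0.97529) = 2.91885 rad.
Distance = R·c = 1737.4 × 2.9188 ≈ 5071 km.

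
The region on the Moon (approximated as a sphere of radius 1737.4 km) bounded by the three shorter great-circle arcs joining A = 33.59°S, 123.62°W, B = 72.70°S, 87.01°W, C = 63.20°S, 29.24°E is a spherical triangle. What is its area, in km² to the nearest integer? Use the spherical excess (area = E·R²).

Side lengths (central angles): a = 0.6552, b = 1.4105, c = 0.7568 rad; semiperimeter s = 1.4113.
By l'Huilier's theorem, tan(E/4) = √[tan(s/2) tan((s−a)/2) tan((s−b)/2) tan((s−c)/2)], giving spherical excess E = 0.0260 rad.
Area = E·R² = 0.0260 × (1737.4)² ≈ 78427 km².

78427 km²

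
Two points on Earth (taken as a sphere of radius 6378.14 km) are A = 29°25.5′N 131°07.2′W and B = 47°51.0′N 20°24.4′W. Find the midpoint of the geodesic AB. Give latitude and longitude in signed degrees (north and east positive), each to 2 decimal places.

54.11°, -86.39°

Central angle δ = 1.4126 rad. Interpolating on the sphere with fraction f = 0.5:
P = [sin((1−f)δ)·A + sin(fδ)·B] / sin δ = 0.6572·A + 0.6572·B in Cartesian coordinates,
giving P = (0.0369, -0.5850, 0.8102), i.e. latitude 54.11°, longitude -86.39°.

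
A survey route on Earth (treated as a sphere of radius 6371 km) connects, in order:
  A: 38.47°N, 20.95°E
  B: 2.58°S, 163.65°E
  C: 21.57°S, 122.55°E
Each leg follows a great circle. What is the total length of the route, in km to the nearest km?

19434 km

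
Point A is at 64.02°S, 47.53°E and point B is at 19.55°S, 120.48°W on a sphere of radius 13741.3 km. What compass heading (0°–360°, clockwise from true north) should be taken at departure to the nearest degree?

191°

With φ₁ = -1.1174, φ₂ = -0.3412, Δλ = -2.9323 rad, the forward-azimuth formula gives
θ = atan2( sin Δλ cos φ₂ , cos φ₁ sin φ₂ − sin φ₁ cos φ₂ cos Δλ ) = atan2(-0.1958, -0.9752) = -168.65°.
Adding 360° brings this into [0°, 360°): 191°.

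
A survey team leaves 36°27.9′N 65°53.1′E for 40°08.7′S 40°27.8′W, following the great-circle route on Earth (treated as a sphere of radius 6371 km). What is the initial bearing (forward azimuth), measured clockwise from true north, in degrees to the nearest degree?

242°

With φ₁ = 0.6364, φ₂ = -0.7007, Δλ = -1.8561 rad, the forward-azimuth formula gives
θ = atan2( sin Δλ cos φ₂ , cos φ₁ sin φ₂ − sin φ₁ cos φ₂ cos Δλ ) = atan2(-0.7335, -0.3906) = -118.04°.
Adding 360° brings this into [0°, 360°): 242°.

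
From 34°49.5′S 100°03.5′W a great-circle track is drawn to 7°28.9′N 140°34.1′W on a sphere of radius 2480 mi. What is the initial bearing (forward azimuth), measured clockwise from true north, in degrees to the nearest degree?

310°

With φ₁ = -0.6078, φ₂ = 0.1306, Δλ = -0.7070 rad, the forward-azimuth formula gives
θ = atan2( sin Δλ cos φ₂ , cos φ₁ sin φ₂ − sin φ₁ cos φ₂ cos Δλ ) = atan2(-0.6441, 0.5374) = -50.16°.
Adding 360° brings this into [0°, 360°): 310°.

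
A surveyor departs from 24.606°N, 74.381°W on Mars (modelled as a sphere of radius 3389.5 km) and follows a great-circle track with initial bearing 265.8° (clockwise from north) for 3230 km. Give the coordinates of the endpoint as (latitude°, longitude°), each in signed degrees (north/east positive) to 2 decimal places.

Angular distance δ = d/R = 3230/3389.5 = 0.95294 rad; initial bearing θ = 4.6391 rad.
sin φ₂ = sin φ₁ cos δ + cos φ₁ sin δ cos θ = (0.4164)(0.5793) + (0.9092)(0.8151)(-0.0732) = 0.1869, so φ₂ = 10.77°.
Δλ = atan2(sin θ sin δ cos φ₁, cos δ − sin φ₁ sin φ₂) = atan2(-0.7391, 0.5015) = -55.845°.
λ₂ = -74.381° − 55.845° = -130.23°.

10.77°, -130.23°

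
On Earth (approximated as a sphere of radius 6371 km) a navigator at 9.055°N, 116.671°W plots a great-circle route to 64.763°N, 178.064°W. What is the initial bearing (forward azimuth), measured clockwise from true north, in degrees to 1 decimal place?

336.5°

With φ₁ = 0.1580, φ₂ = 1.1303, Δλ = -1.0715 rad, the forward-azimuth formula gives
θ = atan2( sin Δλ cos φ₂ , cos φ₁ sin φ₂ − sin φ₁ cos φ₂ cos Δλ ) = atan2(-0.3743, 0.8612) = -23.49°.
Adding 360° brings this into [0°, 360°): 336.5°.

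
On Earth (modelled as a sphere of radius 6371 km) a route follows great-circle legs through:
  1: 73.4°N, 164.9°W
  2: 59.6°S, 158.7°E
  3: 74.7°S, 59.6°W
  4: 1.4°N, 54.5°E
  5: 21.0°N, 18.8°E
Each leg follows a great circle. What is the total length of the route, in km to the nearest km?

35148 km

Leg 1→2: central angle 2.3606 rad, distance 15039.3 km.
Leg 2→3: central angle 0.7566 rad, distance 4820.5 km.
Leg 3→4: central angle 1.7025 rad, distance 10846.4 km.
Leg 4→5: central angle 0.6972 rad, distance 4441.5 km.
Total: 15039.3 + 4820.5 + 10846.4 + 4441.5 ≈ 35148 km.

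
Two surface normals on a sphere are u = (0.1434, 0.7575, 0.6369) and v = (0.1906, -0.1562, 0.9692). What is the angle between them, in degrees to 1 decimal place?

u·v = 0.5263; |u| = 1.0000, |v| = 1.0000.
cos θ = (u·v)/(|u||v|) = 0.5263, so θ = 58.2°.

58.2°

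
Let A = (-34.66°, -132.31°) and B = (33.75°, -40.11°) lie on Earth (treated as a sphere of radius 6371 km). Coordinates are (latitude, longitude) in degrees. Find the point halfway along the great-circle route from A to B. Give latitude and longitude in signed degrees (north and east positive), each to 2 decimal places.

-0.66°, -85.89°

The central angle between A and B is δ = 1.9201 rad.
With f = 0.5, the slerp weights are sin((1−f)δ)/sin δ = 0.8718 and sin(fδ)/sin δ = 0.8718.
Weighted sum of the unit vectors: (0.8718)·(-0.5537,-0.6083,-0.5687) + (0.8718)·(0.6359,-0.5357,0.5556) = (0.0717, -0.9974, -0.0115).
Converting back: φ = atan2(z, √(x²+y²)) = -0.66°, λ = atan2(y, x) = -85.89°.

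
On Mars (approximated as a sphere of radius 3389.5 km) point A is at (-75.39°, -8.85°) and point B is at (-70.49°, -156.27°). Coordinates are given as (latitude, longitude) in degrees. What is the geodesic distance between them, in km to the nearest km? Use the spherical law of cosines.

Let φ₁ = -1.3158 rad, φ₂ = -1.2303 rad, and Δλ = -2.5730 rad.
cos c = sin φ₁ sin φ₂ + cos φ₁ cos φ₂ cos Δλ = (-0.9677)(-0.9426) + (0.2522)(0.3340)(-0.8426) = 0.84112,
so c = arccos(0.84112) = 0.57144 rad.
Distance = R·c = 3389.5 × 0.5714 ≈ 1937 km.

1937 km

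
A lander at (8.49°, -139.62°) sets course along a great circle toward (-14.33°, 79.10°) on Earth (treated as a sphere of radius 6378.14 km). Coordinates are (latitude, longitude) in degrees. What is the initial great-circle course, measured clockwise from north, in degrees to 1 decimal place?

257.6°

Δλ = -141.280° = -2.4658 rad.
y = sin Δλ · cos φ₂ = (-0.6255)(0.9689) = -0.6061
x = cos φ₁ sin φ₂ − sin φ₁ cos φ₂ cos Δλ = (0.9890)(-0.2475) − (0.1476)(0.9689)(-0.7802) = -0.1332
θ = atan2(y, x) = -102.39°; adding 360° gives 257.6°.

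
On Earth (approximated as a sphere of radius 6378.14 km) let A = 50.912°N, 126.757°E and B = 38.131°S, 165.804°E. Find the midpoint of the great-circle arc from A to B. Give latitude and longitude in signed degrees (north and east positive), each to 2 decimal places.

6.77°, 148.52°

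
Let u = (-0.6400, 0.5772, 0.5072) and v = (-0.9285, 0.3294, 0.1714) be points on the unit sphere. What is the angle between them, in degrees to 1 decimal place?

u·v = 0.8713; |u| = 1.0000, |v| = 1.0000.
cos θ = (u·v)/(|u||v|) = 0.8713, so θ = 29.4°.

29.4°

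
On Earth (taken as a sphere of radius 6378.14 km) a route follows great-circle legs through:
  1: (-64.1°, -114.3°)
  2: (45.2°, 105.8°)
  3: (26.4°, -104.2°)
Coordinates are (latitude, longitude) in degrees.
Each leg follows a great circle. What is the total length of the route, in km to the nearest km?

Leg 1→2: central angle 2.6336 rad, distance 16797.6 km.
Leg 2→3: central angle 1.8040 rad, distance 11506.1 km.
Total: 16797.6 + 11506.1 ≈ 28304 km.

28304 km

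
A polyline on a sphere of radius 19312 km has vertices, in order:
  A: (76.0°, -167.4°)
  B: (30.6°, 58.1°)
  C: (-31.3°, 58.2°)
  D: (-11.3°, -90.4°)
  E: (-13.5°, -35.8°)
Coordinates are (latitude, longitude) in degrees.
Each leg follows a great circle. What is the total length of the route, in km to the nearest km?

105377 km

Leg A→B: central angle 1.2154 rad, distance 23471.7 km.
Leg B→C: central angle 1.0804 rad, distance 20863.9 km.
Leg C→D: central angle 2.2311 rad, distance 43087.8 km.
Leg D→E: central angle 0.9297 rad, distance 17953.8 km.
Total: 23471.7 + 20863.9 + 43087.8 + 17953.8 ≈ 105377 km.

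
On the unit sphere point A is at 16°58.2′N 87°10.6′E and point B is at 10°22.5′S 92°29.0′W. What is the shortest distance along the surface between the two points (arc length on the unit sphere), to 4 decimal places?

With latitudes φ₁ = 16.970°, φ₂ = -10.375° and longitude difference Δλ = -179.660°:
cos c = sin φ₁ sin φ₂ + cos φ₁ cos φ₂ cos Δλ = (0.2919)(-0.1801) + (0.9565)(0.9837)(-1.0000) = -0.99337,
so c = arccos(-0.99337) = 3.02634 rad.
On the unit sphere the arc length equals the central angle: 3.0263.

3.0263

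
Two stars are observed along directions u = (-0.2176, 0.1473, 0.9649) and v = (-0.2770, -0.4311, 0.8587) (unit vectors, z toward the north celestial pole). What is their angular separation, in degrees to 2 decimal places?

u·v = 0.8253; |u| = 1.0000, |v| = 1.0000.
cos θ = (u·v)/(|u||v|) = 0.8253, so θ = 34.38°.

34.38°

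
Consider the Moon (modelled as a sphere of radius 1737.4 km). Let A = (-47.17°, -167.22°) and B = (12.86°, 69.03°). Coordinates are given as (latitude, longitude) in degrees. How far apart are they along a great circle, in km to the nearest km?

3703 km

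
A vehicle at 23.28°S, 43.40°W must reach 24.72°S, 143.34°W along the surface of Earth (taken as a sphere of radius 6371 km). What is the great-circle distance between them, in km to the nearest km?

Let φ₁ = -0.4063 rad, φ₂ = -0.4314 rad, and Δλ = -1.7443 rad.
Haversine: a = sin²(Δφ/2) + cos φ₁ cos φ₂ sin²(Δλ/2) = 0.0002 + (0.9186)(0.9084)(0.5863) = 0.48938.
Central angle c = 2·arcsin(√a) = 1.54955 rad.
Distance = R·c = 6371 × 1.5496 ≈ 9872 km.

9872 km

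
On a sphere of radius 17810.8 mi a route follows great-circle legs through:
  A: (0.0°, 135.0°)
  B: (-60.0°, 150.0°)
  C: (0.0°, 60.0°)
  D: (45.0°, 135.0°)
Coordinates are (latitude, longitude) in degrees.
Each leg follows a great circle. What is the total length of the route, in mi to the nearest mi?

Leg A→B: central angle 1.0668 rad, distance 18999.9 mi.
Leg B→C: central angle 1.5708 rad, distance 27977.1 mi.
Leg C→D: central angle 1.3867 rad, distance 24699.1 mi.
Total: 18999.9 + 27977.1 + 24699.1 ≈ 71676 mi.

71676 mi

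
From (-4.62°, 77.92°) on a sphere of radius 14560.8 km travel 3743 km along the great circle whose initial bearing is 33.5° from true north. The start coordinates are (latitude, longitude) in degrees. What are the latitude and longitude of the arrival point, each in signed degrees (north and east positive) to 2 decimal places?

Angular distance δ = d/R = 3743/14560.8 = 0.25706 rad; initial bearing θ = 0.5847 rad.
sin φ₂ = sin φ₁ cos δ + cos φ₁ sin δ cos θ = (-0.0805)(0.9671) + (0.9968)(0.2542)(0.8339) = 0.1334, so φ₂ = 7.67°.
Δλ = atan2(sin θ sin δ cos φ₁, cos δ − sin φ₁ sin φ₂) = atan2(0.1399, 0.9779) = 8.140°.
λ₂ = 77.920° + 8.140° = 86.06°.

7.67°, 86.06°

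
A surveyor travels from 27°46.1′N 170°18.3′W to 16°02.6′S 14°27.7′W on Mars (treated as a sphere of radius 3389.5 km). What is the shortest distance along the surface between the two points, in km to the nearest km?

9156 km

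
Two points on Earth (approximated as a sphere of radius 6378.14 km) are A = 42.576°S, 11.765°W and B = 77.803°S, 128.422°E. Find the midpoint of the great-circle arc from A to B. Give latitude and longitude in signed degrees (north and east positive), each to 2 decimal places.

-70.37°, 1.49°

The central angle between A and B is δ = 0.9982 rad.
With f = 0.5, the slerp weights are sin((1−f)δ)/sin δ = 0.5695 and sin(fδ)/sin δ = 0.5695.
Weighted sum of the unit vectors: (0.5695)·(0.7209,-0.1501,-0.6766) + (0.5695)·(-0.1313,0.1655,-0.9774) = (0.3358, 0.0088, -0.9419).
Converting back: φ = atan2(z, √(x²+y²)) = -70.37°, λ = atan2(y, x) = 1.49°.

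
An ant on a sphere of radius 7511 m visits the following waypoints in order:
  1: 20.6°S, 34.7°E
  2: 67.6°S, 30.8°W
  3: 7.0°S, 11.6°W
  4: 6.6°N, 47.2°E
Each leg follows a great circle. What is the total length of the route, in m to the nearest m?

24114 m

Leg 1→2: central angle 1.0779 rad, distance 8095.8 m.
Leg 2→3: central angle 1.0817 rad, distance 8124.3 m.
Leg 3→4: central angle 1.0509 rad, distance 7893.6 m.
Total: 8095.8 + 8124.3 + 7893.6 ≈ 24114 m.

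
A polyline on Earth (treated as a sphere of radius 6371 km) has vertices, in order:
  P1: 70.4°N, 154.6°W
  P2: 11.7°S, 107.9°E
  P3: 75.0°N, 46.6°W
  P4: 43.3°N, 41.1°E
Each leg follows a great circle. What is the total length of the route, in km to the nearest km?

29643 km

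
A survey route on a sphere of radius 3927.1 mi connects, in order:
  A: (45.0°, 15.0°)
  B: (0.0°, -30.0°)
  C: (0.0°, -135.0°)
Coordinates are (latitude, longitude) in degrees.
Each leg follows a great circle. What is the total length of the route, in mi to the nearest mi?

Leg A→B: central angle 1.0472 rad, distance 4112.4 mi.
Leg B→C: central angle 1.8326 rad, distance 7196.8 mi.
Total: 4112.4 + 7196.8 ≈ 11309 mi.

11309 mi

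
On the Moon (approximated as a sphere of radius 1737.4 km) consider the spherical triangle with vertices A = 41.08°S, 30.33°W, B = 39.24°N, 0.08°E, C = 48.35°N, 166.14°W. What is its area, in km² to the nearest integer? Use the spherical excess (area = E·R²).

Side lengths (central angles): a = 1.5980, b = 2.5872, c = 1.4829 rad; semiperimeter s = 2.8340.
By l'Huilier's theorem, tan(E/4) = √[tan(s/2) tan((s−a)/2) tan((s−b)/2) tan((s−c)/2)], giving spherical excess E = 2.3757 rad.
Area = E·R² = 2.3757 × (1737.4)² ≈ 7171193 km².

7171193 km²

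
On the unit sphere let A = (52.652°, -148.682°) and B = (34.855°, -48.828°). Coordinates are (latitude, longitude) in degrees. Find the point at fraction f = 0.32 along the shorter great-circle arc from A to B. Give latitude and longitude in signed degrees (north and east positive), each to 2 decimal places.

Central angle δ = 1.1927 rad. Interpolating on the sphere with fraction f = 0.32:
P = [sin((1−f)δ)·A + sin(fδ)·B] / sin δ = 0.7801·A + 0.4008·B in Cartesian coordinates,
giving P = (-0.1878, -0.4935, 0.8492), i.e. latitude 58.12°, longitude -110.83°.

58.12°, -110.83°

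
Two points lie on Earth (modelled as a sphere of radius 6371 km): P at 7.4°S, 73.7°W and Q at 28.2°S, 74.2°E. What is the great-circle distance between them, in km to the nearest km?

14767 km

Let φ₁ = -0.1292 rad, φ₂ = -0.4922 rad, and Δλ = 2.5813 rad.
cos c = sin φ₁ sin φ₂ + cos φ₁ cos φ₂ cos Δλ = (-0.1288)(-0.4726) + (0.9917)(0.8813)(-0.8471) = -0.67949,
so c = arccos(-0.67949) = 2.31786 rad.
Distance = R·c = 6371 × 2.3179 ≈ 14767 km.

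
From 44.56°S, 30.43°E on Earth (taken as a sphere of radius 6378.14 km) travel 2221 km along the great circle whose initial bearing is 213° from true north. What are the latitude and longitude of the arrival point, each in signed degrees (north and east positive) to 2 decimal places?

Angular distance δ = d/R = 2221/6378.14 = 0.34822 rad; initial bearing θ = 3.7176 rad.
sin φ₂ = sin φ₁ cos δ + cos φ₁ sin δ cos θ = (-0.7017)(0.9400) + (0.7125)(0.3412)(-0.8387) = -0.8634, so φ₂ = -59.71°.
Δλ = atan2(sin θ sin δ cos φ₁, cos δ − sin φ₁ sin φ₂) = atan2(-0.1324, 0.3341) = -21.618°.
λ₂ = 30.430° − 21.618° = 8.81°.

-59.71°, 8.81°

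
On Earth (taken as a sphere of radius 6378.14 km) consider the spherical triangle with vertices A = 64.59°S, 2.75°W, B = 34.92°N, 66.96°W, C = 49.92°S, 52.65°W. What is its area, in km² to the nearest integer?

12552003 km²

Side lengths (central angles): a = 1.4972, b = 0.5175, c = 1.9433 rad; semiperimeter s = 1.9790.
By l'Huilier's theorem, tan(E/4) = √[tan(s/2) tan((s−a)/2) tan((s−b)/2) tan((s−c)/2)], giving spherical excess E = 0.3085 rad.
Area = E·R² = 0.3085 × (6378.14)² ≈ 12552003 km².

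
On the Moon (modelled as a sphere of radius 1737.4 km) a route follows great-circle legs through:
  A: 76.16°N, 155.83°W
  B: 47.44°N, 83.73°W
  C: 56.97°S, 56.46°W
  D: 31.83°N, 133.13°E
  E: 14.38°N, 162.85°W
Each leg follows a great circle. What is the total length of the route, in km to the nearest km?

Leg A→B: central angle 0.6999 rad, distance 1216.0 km.
Leg B→C: central angle 1.8648 rad, distance 3240.0 km.
Leg C→D: central angle 2.6878 rad, distance 4669.8 km.
Leg D→E: central angle 1.0570 rad, distance 1836.4 km.
Total: 1216.0 + 3240.0 + 4669.8 + 1836.4 ≈ 10962 km.

10962 km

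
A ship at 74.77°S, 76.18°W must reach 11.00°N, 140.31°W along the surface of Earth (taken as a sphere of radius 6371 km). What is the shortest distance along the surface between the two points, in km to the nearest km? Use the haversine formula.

10464 km

Let φ₁ = -1.3050 rad, φ₂ = 0.1920 rad, and Δλ = -1.1193 rad.
Haversine: a = sin²(Δφ/2) + cos φ₁ cos φ₂ sin²(Δλ/2) = 0.4631 + (0.2627)(0.9816)(0.2818) = 0.53580.
Central angle c = 2·arcsin(√a) = 1.64245 rad.
Distance = R·c = 6371 × 1.6424 ≈ 10464 km.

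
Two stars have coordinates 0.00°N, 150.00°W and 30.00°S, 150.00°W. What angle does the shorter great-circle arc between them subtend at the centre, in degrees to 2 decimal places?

With latitudes φ₁ = 0.000°, φ₂ = -30.000° and longitude difference Δλ = 0.000°:
Haversine: a = sin²(Δφ/2) + cos φ₁ cos φ₂ sin²(Δλ/2) = 0.0670 + (1.0000)(0.8660)(0.0000) = 0.06699.
Central angle c = 2·arcsin(√a) = 0.52360 rad.
So the angular separation is 30.00°.

30.00°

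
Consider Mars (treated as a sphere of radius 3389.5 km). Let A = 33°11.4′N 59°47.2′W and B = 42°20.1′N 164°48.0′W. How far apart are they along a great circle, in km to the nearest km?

4613 km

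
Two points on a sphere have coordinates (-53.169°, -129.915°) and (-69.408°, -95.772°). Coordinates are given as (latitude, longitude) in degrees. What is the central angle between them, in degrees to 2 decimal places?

22.52°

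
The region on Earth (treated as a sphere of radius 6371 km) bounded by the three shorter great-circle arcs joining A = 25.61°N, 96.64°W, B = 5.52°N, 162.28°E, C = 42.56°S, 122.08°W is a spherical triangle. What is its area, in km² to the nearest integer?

50617899 km²

Side lengths (central angles): a = 1.4538, b = 1.2583, c = 1.7021 rad; semiperimeter s = 2.2071.
By l'Huilier's theorem, tan(E/4) = √[tan(s/2) tan((s−a)/2) tan((s−b)/2) tan((s−c)/2)], giving spherical excess E = 1.2471 rad.
Area = E·R² = 1.2471 × (6371)² ≈ 50617899 km².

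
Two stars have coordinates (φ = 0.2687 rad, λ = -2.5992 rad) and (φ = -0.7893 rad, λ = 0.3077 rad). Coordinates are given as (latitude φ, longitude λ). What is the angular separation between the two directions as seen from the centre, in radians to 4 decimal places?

Let φ₁ = 0.2687 rad, φ₂ = -0.7893 rad, and Δλ = 2.9069 rad.
cos c = sin φ₁ sin φ₂ + cos φ₁ cos φ₂ cos Δλ = (0.2655)(-0.7099) + (0.9641)(0.7043)(-0.9726) = -0.84890,
so c = arccos(-0.84890) = 2.58471 rad.
So the angular separation is 2.5847 rad.

2.5847 rad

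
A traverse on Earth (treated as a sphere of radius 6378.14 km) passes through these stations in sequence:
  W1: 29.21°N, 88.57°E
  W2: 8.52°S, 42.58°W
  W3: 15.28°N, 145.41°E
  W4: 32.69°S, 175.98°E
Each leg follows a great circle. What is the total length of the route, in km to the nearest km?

Leg W1→W2: central angle 2.2657 rad, distance 14451.0 km.
Leg W2→W3: central angle 2.9613 rad, distance 18887.4 km.
Leg W3→W4: central angle 0.9804 rad, distance 6253.2 km.
Total: 14451.0 + 18887.4 + 6253.2 ≈ 39592 km.

39592 km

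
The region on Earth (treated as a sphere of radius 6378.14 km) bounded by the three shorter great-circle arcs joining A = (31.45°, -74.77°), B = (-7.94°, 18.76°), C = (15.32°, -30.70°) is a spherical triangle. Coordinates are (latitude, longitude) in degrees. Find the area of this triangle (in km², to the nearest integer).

2856270 km²

Side lengths (central angles): a = 0.9467, b = 0.7539, c = 1.6952 rad; semiperimeter s = 1.6979.
By l'Huilier's theorem, tan(E/4) = √[tan(s/2) tan((s−a)/2) tan((s−b)/2) tan((s−c)/2)], giving spherical excess E = 0.0702 rad.
Area = E·R² = 0.0702 × (6378.14)² ≈ 2856270 km².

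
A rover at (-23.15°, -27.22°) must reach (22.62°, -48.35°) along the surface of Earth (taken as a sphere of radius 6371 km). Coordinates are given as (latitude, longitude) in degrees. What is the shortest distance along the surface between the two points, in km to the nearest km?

In radians: φ₁ = -0.4040, φ₂ = 0.3948, Δλ = -21.130° = -0.3688 rad.
cos c = sin φ₁ sin φ₂ + cos φ₁ cos φ₂ cos Δλ = (-0.3931)(0.3846) + (0.9195)(0.9231)(0.9328) = 0.64047,
so c = arccos(0.64047) = 0.87568 rad.
Distance = R·c = 6371 × 0.8757 ≈ 5579 km.

5579 km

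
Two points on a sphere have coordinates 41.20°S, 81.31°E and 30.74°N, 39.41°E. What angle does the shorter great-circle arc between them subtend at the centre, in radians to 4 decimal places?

1.4256 rad

Let φ₁ = -0.7191 rad, φ₂ = 0.5365 rad, and Δλ = -0.7313 rad.
Haversine: a = sin²(Δφ/2) + cos φ₁ cos φ₂ sin²(Δλ/2) = 0.3450 + (0.7524)(0.8595)(0.1278) = 0.42767.
Central angle c = 2·arcsin(√a) = 1.42563 rad.
So the angular separation is 1.4256 rad.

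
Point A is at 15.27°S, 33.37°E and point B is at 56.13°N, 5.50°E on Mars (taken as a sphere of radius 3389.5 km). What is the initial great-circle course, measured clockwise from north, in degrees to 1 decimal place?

Δλ = -27.870° = -0.4864 rad.
y = sin Δλ · cos φ₂ = (-0.4675)(0.5573) = -0.2605
x = cos φ₁ sin φ₂ − sin φ₁ cos φ₂ cos Δλ = (0.9647)(0.8303) − (-0.2634)(0.5573)(0.8840) = 0.9307
θ = atan2(y, x) = -15.64°; adding 360° gives 344.4°.

344.4°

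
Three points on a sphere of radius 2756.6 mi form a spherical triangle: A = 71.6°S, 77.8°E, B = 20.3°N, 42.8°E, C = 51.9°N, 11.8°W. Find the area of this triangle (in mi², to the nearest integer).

6943359 mi²

Side lengths (central angles): a = 0.9169, b = 2.4118, c = 1.6576 rad; semiperimeter s = 2.4932.
By l'Huilier's theorem, tan(E/4) = √[tan(s/2) tan((s−a)/2) tan((s−b)/2) tan((s−c)/2)], giving spherical excess E = 0.9137 rad.
Area = E·R² = 0.9137 × (2756.6)² ≈ 6943359 mi².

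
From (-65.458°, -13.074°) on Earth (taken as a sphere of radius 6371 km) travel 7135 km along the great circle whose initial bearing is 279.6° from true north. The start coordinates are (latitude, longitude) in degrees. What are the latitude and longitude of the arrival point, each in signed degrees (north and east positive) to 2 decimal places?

-19.51°, -83.39°

Angular distance δ = d/R = 7135/6371 = 1.11992 rad; initial bearing θ = 4.8799 rad.
sin φ₂ = sin φ₁ cos δ + cos φ₁ sin δ cos θ = (-0.9097)(0.4358) + (0.4154)(0.9001)(0.1668) = -0.3340, so φ₂ = -19.51°.
Δλ = atan2(sin θ sin δ cos φ₁, cos δ − sin φ₁ sin φ₂) = atan2(-0.3686, 0.1319) = -70.313°.
λ₂ = -13.074° − 70.313° = -83.39°.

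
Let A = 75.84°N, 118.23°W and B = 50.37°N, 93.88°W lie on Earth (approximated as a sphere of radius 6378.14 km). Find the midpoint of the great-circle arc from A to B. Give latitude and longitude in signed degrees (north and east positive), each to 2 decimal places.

Central angle δ = 0.4758 rad. Interpolating on the sphere with fraction f = 0.5:
P = [sin((1−f)δ)·A + sin(fδ)·B] / sin δ = 0.5145·A + 0.5145·B in Cartesian coordinates,
giving P = (-0.0817, -0.4383, 0.8951), i.e. latitude 63.52°, longitude -100.56°.

63.52°, -100.56°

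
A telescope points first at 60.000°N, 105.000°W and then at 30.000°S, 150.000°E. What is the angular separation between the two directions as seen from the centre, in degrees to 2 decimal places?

123.03°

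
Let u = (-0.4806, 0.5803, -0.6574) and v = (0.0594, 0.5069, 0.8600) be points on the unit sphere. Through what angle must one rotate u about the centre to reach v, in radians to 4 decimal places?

1.8752 rad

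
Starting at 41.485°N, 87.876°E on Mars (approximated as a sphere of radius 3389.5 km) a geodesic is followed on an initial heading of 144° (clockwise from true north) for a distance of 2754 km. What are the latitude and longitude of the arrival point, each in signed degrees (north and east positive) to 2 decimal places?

0.89°, 113.14°

Angular distance δ = d/R = 2754/3389.5 = 0.81251 rad; initial bearing θ = 2.5133 rad.
sin φ₂ = sin φ₁ cos δ + cos φ₁ sin δ cos θ = (0.6624)(0.6877) + (0.7491)(0.7260)(-0.8090) = 0.0155, so φ₂ = 0.89°.
Δλ = atan2(sin θ sin δ cos φ₁, cos δ − sin φ₁ sin φ₂) = atan2(0.3197, 0.6774) = 25.264°.
λ₂ = 87.876° + 25.264° = 113.14°.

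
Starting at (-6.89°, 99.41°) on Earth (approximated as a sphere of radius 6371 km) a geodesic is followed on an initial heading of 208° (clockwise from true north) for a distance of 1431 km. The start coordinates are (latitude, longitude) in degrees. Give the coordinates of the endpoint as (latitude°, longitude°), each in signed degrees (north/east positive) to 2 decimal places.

Angular distance δ = d/R = 1431/6371 = 0.22461 rad; initial bearing θ = 3.6303 rad.
sin φ₂ = sin φ₁ cos δ + cos φ₁ sin δ cos θ = (-0.1200)(0.9749) + (0.9928)(0.2227)(-0.8829) = -0.3122, so φ₂ = -18.19°.
Δλ = atan2(sin θ sin δ cos φ₁, cos δ − sin φ₁ sin φ₂) = atan2(-0.1038, 0.9374) = -6.319°.
λ₂ = 99.410° − 6.319° = 93.09°.

-18.19°, 93.09°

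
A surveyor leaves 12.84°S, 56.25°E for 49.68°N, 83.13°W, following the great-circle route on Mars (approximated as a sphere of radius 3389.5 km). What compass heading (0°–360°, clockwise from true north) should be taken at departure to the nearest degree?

With φ₁ = -0.2241, φ₂ = 0.8671, Δλ = -2.4326 rad, the forward-azimuth formula gives
θ = atan2( sin Δλ cos φ₂ , cos φ₁ sin φ₂ − sin φ₁ cos φ₂ cos Δλ ) = atan2(-0.4213, 0.6342) = -33.59°.
Adding 360° brings this into [0°, 360°): 326°.

326°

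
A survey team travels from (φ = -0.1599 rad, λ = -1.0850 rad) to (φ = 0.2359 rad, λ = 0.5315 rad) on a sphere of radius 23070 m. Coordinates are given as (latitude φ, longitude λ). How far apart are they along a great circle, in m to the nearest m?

38111 m

With latitudes φ₁ = -9.162°, φ₂ = 13.516° and longitude difference Δλ = 92.619°:
Haversine: a = sin²(Δφ/2) + cos φ₁ cos φ₂ sin²(Δλ/2) = 0.0387 + (0.9872)(0.9723)(0.5228) = 0.54053.
Central angle c = 2·arcsin(√a) = 1.65195 rad.
Distance = R·c = 23070 × 1.6520 ≈ 38111 m.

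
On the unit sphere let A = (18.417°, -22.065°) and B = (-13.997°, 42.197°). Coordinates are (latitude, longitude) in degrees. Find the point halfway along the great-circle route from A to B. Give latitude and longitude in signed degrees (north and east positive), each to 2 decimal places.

The central angle between A and B is δ = 1.2415 rad.
With f = 0.5, the slerp weights are sin((1−f)δ)/sin δ = 0.6147 and sin(fδ)/sin δ = 0.6147.
Weighted sum of the unit vectors: (0.6147)·(0.8793,-0.3564,0.3159) + (0.6147)·(0.7188,0.6517,-0.2419) = (0.9823, 0.1815, 0.0455).
Converting back: φ = atan2(z, √(x²+y²)) = 2.61°, λ = atan2(y, x) = 10.47°.

2.61°, 10.47°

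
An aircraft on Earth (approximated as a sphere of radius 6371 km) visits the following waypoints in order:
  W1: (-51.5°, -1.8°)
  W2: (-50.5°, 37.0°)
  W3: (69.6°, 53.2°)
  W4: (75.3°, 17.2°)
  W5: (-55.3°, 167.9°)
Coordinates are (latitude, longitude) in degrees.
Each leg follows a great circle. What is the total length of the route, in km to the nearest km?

Leg W1→W2: central angle 0.4215 rad, distance 2685.4 km.
Leg W2→W3: central angle 2.1063 rad, distance 13419.5 km.
Leg W3→W4: central angle 0.2094 rad, distance 1333.9 km.
Leg W4→W5: central angle 2.7420 rad, distance 17469.2 km.
Total: 2685.4 + 13419.5 + 1333.9 + 17469.2 ≈ 34908 km.

34908 km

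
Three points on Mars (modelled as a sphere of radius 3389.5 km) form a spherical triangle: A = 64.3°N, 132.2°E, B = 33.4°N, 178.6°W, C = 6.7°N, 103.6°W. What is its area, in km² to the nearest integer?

6643048 km²

Side lengths (central angles): a = 1.2882, b = 1.7082, c = 0.7487 rad; semiperimeter s = 1.8725.
By l'Huilier's theorem, tan(E/4) = √[tan(s/2) tan((s−a)/2) tan((s−b)/2) tan((s−c)/2)], giving spherical excess E = 0.5782 rad.
Area = E·R² = 0.5782 × (3389.5)² ≈ 6643048 km².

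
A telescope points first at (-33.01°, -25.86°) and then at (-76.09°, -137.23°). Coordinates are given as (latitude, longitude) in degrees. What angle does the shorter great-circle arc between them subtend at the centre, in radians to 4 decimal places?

1.0980 rad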